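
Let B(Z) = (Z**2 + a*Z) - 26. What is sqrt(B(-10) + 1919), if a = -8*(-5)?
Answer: 3*sqrt(177) ≈ 39.912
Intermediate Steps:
a = 40
B(Z) = -26 + Z**2 + 40*Z (B(Z) = (Z**2 + 40*Z) - 26 = -26 + Z**2 + 40*Z)
sqrt(B(-10) + 1919) = sqrt((-26 + (-10)**2 + 40*(-10)) + 1919) = sqrt((-26 + 100 - 400) + 1919) = sqrt(-326 + 1919) = sqrt(1593) = 3*sqrt(177)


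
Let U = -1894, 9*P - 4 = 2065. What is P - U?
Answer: 19115/9 ≈ 2123.9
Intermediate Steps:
P = 2069/9 (P = 4/9 + (⅑)*2065 = 4/9 + 2065/9 = 2069/9 ≈ 229.89)
P - U = 2069/9 - 1*(-1894) = 2069/9 + 1894 = 19115/9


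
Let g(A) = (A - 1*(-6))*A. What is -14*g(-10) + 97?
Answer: -463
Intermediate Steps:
g(A) = A*(6 + A) (g(A) = (A + 6)*A = (6 + A)*A = A*(6 + A))
-14*g(-10) + 97 = -(-140)*(6 - 10) + 97 = -(-140)*(-4) + 97 = -14*40 + 97 = -560 + 97 = -463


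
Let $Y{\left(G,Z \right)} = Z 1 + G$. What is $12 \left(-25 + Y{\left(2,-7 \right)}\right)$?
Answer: $-360$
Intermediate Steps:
$Y{\left(G,Z \right)} = G + Z$ ($Y{\left(G,Z \right)} = Z + G = G + Z$)
$12 \left(-25 + Y{\left(2,-7 \right)}\right) = 12 \left(-25 + \left(2 - 7\right)\right) = 12 \left(-25 - 5\right) = 12 \left(-30\right) = -360$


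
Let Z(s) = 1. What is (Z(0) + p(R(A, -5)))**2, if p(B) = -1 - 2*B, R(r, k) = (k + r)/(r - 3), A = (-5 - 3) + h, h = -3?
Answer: 256/49 ≈ 5.2245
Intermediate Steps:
A = -11 (A = (-5 - 3) - 3 = -8 - 3 = -11)
R(r, k) = (k + r)/(-3 + r)
(Z(0) + p(R(A, -5)))**2 = (1 + (-1 - 2*(-5 - 11)/(-3 - 11)))**2 = (1 + (-1 - 2*(-16)/(-14)))**2 = (1 + (-1 - (-1)*(-16)/7))**2 = (1 + (-1 - 2*8/7))**2 = (1 + (-1 - 16/7))**2 = (1 - 23/7)**2 = (-16/7)**2 = 256/49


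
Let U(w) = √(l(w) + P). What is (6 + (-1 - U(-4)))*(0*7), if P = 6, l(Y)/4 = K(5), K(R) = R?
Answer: 0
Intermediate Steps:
l(Y) = 20 (l(Y) = 4*5 = 20)
U(w) = √26 (U(w) = √(20 + 6) = √26)
(6 + (-1 - U(-4)))*(0*7) = (6 + (-1 - √26))*(0*7) = (5 - √26)*0 = 0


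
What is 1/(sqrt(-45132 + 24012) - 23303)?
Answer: -23303/543050929 - 8*I*sqrt(330)/543050929 ≈ -4.2911e-5 - 2.6761e-7*I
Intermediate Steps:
1/(sqrt(-45132 + 24012) - 23303) = 1/(sqrt(-21120) - 23303) = 1/(8*I*sqrt(330) - 23303) = 1/(-23303 + 8*I*sqrt(330))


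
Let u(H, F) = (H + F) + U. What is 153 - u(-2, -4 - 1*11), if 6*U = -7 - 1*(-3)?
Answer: 512/3 ≈ 170.67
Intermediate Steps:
U = -⅔ (U = (-7 - 1*(-3))/6 = (-7 + 3)/6 = (⅙)*(-4) = -⅔ ≈ -0.66667)
u(H, F) = -⅔ + F + H (u(H, F) = (H + F) - ⅔ = (F + H) - ⅔ = -⅔ + F + H)
153 - u(-2, -4 - 1*11) = 153 - (-⅔ + (-4 - 1*11) - 2) = 153 - (-⅔ + (-4 - 11) - 2) = 153 - (-⅔ - 15 - 2) = 153 - 1*(-53/3) = 153 + 53/3 = 512/3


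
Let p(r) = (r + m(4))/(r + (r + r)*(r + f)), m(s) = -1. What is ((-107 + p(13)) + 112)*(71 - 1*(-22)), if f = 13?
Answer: 321501/689 ≈ 466.62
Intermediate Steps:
p(r) = (-1 + r)/(r + 2*r*(13 + r)) (p(r) = (r - 1)/(r + (r + r)*(r + 13)) = (-1 + r)/(r + (2*r)*(13 + r)) = (-1 + r)/(r + 2*r*(13 + r)))
((-107 + p(13)) + 112)*(71 - 1*(-22)) = ((-107 + (-1 + 13)/(13*(27 + 2*13))) + 112)*(71 - 1*(-22)) = ((-107 + (1/13)*12/(27 + 26)) + 112)*(71 + 22) = ((-107 + (1/13)*12/53) + 112)*93 = ((-107 + (1/13)*(1/53)*12) + 112)*93 = ((-107 + 12/689) + 112)*93 = (-73711/689 + 112)*93 = (3457/689)*93 = 321501/689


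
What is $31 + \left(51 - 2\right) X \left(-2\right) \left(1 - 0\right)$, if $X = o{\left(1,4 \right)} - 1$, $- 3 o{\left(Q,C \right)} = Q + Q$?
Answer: $\frac{583}{3} \approx 194.33$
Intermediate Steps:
$o{\left(Q,C \right)} = - \frac{2 Q}{3}$ ($o{\left(Q,C \right)} = - \frac{Q + Q}{3} = - \frac{2 Q}{3}$)
$X = - \frac{5}{3}$ ($X = \left(- \frac{2}{3}\right) 1 - 1 = - \frac{2}{3} - 1 = - \frac{5}{3} \approx -1.6667$)
$31 + \left(51 - 2\right) X \left(-2\right) \left(1 - 0\right) = 31 + \left(51 - 2\right) \left(- \frac{5}{3}\right) \left(-2\right) \left(1 - 0\right) = 31 + 49 \frac{10 \left(1 + 0\right)}{3} = 31 + 49 \cdot \frac{10}{3} \cdot 1 = 31 + 49 \cdot \frac{10}{3} = 31 + \frac{490}{3} = \frac{583}{3}$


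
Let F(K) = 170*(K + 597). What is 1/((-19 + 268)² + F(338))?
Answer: 1/220951 ≈ 4.5259e-6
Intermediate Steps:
F(K) = 101490 + 170*K (F(K) = 170*(597 + K) = 101490 + 170*K)
1/((-19 + 268)² + F(338)) = 1/((-19 + 268)² + (101490 + 170*338)) = 1/(249² + (101490 + 57460)) = 1/(62001 + 158950) = 1/220951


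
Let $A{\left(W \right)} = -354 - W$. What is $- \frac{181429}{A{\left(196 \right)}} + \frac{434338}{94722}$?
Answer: $\frac{8712101819}{26048550} \approx 334.46$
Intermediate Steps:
$- \frac{181429}{A{\left(196 \right)}} + \frac{434338}{94722} = - \frac{181429}{-354 - 196} + \frac{434338}{94722} = - \frac{181429}{-354 - 196} + 434338 \cdot \frac{1}{94722} = - \frac{181429}{-550} + \frac{217169}{47361} = \left(-181429\right) \left(- \frac{1}{550}\right) + \frac{217169}{47361} = \frac{181429}{550} + \frac{217169}{47361} = \frac{8712101819}{26048550}$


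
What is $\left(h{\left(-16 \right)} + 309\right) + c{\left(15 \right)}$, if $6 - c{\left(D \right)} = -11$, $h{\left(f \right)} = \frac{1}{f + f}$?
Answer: $\frac{10431}{32} \approx 325.97$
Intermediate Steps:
$h{\left(f \right)} = \frac{1}{2 f}$
$c{\left(D \right)} = 17$ ($c{\left(D \right)} = 6 - -11 = 6 + 11 = 17$)
$\left(h{\left(-16 \right)} + 309\right) + c{\left(15 \right)} = \left(\frac{1}{2 \left(-16\right)} + 309\right) + 17 = \left(\frac{1}{2} \left(- \frac{1}{16}\right) + 309\right) + 17 = \left(- \frac{1}{32} + 309\right) + 17 = \frac{9887}{32} + 17 = \frac{10431}{32}$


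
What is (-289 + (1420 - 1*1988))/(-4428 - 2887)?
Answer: 857/7315 ≈ 0.11716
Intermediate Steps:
(-289 + (1420 - 1*1988))/(-4428 - 2887) = (-289 + (1420 - 1988))/(-7315) = (-289 - 568)*(-1/7315) = -857*(-1/7315) = 857/7315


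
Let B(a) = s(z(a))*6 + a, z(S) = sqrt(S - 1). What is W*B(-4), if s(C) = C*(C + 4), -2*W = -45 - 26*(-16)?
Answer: 6307 - 4452*I*sqrt(5) ≈ 6307.0 - 9955.0*I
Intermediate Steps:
z(S) = sqrt(-1 + S)
W = -371/2 (W = -(-45 - 26*(-16))/2 = -(-45 + 416)/2 = -1/2*371 = -371/2 ≈ -185.50)
s(C) = C*(4 + C)
B(a) = a + 6*sqrt(-1 + a)*(4 + sqrt(-1 + a)) (B(a) = (sqrt(-1 + a)*(4 + sqrt(-1 + a)))*6 + a = 6*sqrt(-1 + a)*(4 + sqrt(-1 + a)) + a = a + 6*sqrt(-1 + a)*(4 + sqrt(-1 + a)))
W*B(-4) = -371*(-6 + 7*(-4) + 24*sqrt(-1 - 4))/2 = -371*(-6 - 28 + 24*sqrt(-5))/2 = -371*(-6 - 28 + 24*(I*sqrt(5)))/2 = -371*(-6 - 28 + 24*I*sqrt(5))/2 = -371*(-34 + 24*I*sqrt(5))/2 = 6307 - 4452*I*sqrt(5)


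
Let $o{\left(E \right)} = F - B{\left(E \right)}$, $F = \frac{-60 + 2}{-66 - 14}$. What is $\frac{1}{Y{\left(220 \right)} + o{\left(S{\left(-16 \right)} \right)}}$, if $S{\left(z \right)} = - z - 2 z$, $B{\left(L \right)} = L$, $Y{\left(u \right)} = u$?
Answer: $\frac{40}{6909} \approx 0.0057895$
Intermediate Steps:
$S{\left(z \right)} = - 3 z$
$F = \frac{29}{40}$ ($F = - \frac{58}{-80} = \left(-58\right) \left(- \frac{1}{80}\right) = \frac{29}{40} \approx 0.725$)
$o{\left(E \right)} = \frac{29}{40} - E$
$\frac{1}{Y{\left(220 \right)} + o{\left(S{\left(-16 \right)} \right)}} = \frac{1}{220 + \left(\frac{29}{40} - \left(-3\right) \left(-16\right)\right)} = \frac{1}{220 + \left(\frac{29}{40} - 48\right)} = \frac{1}{220 - \frac{1891}{40}} = \frac{1}{\frac{6909}{40}} = \frac{40}{6909}$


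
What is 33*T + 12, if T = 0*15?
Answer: 12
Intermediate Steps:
T = 0
33*T + 12 = 33*0 + 12 = 0 + 12 = 12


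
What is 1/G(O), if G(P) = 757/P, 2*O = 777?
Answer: 777/1514 ≈ 0.51321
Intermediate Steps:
O = 777/2 (O = (½)*777 = 777/2 ≈ 388.50)
1/G(O) = 1/(757/(777/2)) = 1/(757*(2/777)) = 1/(1514/777) = 777/1514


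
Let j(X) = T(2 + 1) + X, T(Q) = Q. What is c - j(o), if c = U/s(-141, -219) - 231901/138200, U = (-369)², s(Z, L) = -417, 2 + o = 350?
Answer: -13047357439/19209800 ≈ -679.20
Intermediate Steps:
o = 348 (o = -2 + 350 = 348)
j(X) = 3 + X (j(X) = (2 + 1) + X = 3 + X)
U = 136161
c = -6304717639/19209800 (c = 136161/(-417) - 231901/138200 = 136161*(-1/417) - 231901*1/138200 = -45387/139 - 231901/138200 = -6304717639/19209800 ≈ -328.20)
c - j(o) = -6304717639/19209800 - (3 + 348) = -6304717639/19209800 - 1*351 = -6304717639/19209800 - 351 = -13047357439/19209800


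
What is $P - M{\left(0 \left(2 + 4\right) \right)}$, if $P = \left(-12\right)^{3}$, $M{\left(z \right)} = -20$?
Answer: $-1708$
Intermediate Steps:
$P = -1728$
$P - M{\left(0 \left(2 + 4\right) \right)} = -1728 - -20 = -1728 + 20 = -1708$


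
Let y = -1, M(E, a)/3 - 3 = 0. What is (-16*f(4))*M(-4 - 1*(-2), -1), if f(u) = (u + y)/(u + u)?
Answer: -54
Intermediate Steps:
M(E, a) = 9 (M(E, a) = 9 + 3*0 = 9 + 0 = 9)
f(u) = (-1 + u)/(2*u) (f(u) = (u - 1)/(u + u) = (-1 + u)/((2*u)) = (-1 + u)*(1/(2*u)) = (-1 + u)/(2*u))
(-16*f(4))*M(-4 - 1*(-2), -1) = -8*(-1 + 4)/4*9 = -8*3/4*9 = -16*3/8*9 = -6*9 = -54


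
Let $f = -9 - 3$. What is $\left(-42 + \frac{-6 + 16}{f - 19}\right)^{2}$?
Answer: $\frac{1721344}{961} \approx 1791.2$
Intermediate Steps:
$f = -12$ ($f = -9 - 3 = -12$)
$\left(-42 + \frac{-6 + 16}{f - 19}\right)^{2} = \left(-42 + \frac{-6 + 16}{-12 - 19}\right)^{2} = \left(-42 + \frac{10}{-31}\right)^{2} = \left(-42 + 10 \left(- \frac{1}{31}\right)\right)^{2} = \left(-42 - \frac{10}{31}\right)^{2} = \left(- \frac{1312}{31}\right)^{2} = \frac{1721344}{961}$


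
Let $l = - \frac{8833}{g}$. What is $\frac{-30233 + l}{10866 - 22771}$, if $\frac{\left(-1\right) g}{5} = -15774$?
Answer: $\frac{216771413}{85358850} \approx 2.5395$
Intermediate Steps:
$g = 78870$ ($g = \left(-5\right) \left(-15774\right) = 78870$)
$l = - \frac{803}{7170}$ ($l = - \frac{8833}{78870} = \left(-8833\right) \frac{1}{78870} = - \frac{803}{7170} \approx -0.11199$)
$\frac{-30233 + l}{10866 - 22771} = \frac{-30233 - \frac{803}{7170}}{10866 - 22771} = - \frac{216771413}{7170 \left(-11905\right)} = \left(- \frac{216771413}{7170}\right) \left(- \frac{1}{11905}\right) = \frac{216771413}{85358850}$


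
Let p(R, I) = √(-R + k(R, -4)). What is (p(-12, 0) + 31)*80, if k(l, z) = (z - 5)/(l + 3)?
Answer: 2480 + 80*√13 ≈ 2768.4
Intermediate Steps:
k(l, z) = (-5 + z)/(3 + l)
p(R, I) = √(-R - 9/(3 + R)) (p(R, I) = √(-R + (-5 - 4)/(3 + R)) = √(-R - 9/(3 + R)))
(p(-12, 0) + 31)*80 = (√((-9 - 1*(-12)*(3 - 12))/(3 - 12)) + 31)*80 = (√((-9 - 1*(-12)*(-9))/(-9)) + 31)*80 = (√(-(-9 - 108)/9) + 31)*80 = (√(-⅑*(-117)) + 31)*80 = (√13 + 31)*80 = (31 + √13)*80 = 2480 + 80*√13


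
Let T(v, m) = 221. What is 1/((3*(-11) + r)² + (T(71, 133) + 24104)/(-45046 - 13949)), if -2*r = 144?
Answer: 11799/130079110 ≈ 9.0706e-5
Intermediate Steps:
r = -72 (r = -½*144 = -72)
1/((3*(-11) + r)² + (T(71, 133) + 24104)/(-45046 - 13949)) = 1/((3*(-11) - 72)² + (221 + 24104)/(-45046 - 13949)) = 1/((-33 - 72)² + 24325/(-58995)) = 1/((-105)² + 24325*(-1/58995)) = 1/(11025 - 4865/11799) = 1/(130079110/11799) = 11799/130079110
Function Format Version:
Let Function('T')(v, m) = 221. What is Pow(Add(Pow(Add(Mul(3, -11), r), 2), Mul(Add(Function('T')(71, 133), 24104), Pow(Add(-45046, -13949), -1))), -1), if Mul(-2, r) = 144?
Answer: Rational(11799, 130079110) ≈ 9.0706e-5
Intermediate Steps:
r = -72 (r = Mul(Rational(-1, 2), 144) = -72)
Pow(Add(Pow(Add(Mul(3, -11), r), 2), Mul(Add(Function('T')(71, 133), 24104), Pow(Add(-45046, -13949), -1))), -1) = Pow(Add(Pow(Add(Mul(3, -11), -72), 2), Mul(Add(221, 24104), Pow(Add(-45046, -13949), -1))), -1) = Pow(Add(Pow(Add(-33, -72), 2), Mul(24325, Pow(-58995, -1))), -1) = Pow(Add(Pow(-105, 2), Mul(24325, Rational(-1, 58995))), -1) = Pow(Add(11025, Rational(-4865, 11799)), -1) = Pow(Rational(130079110, 11799), -1) = Rational(11799, 130079110)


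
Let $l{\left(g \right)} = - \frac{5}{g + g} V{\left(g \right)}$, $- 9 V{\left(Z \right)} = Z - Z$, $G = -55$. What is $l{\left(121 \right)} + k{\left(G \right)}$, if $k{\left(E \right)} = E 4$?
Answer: $-220$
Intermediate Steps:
$V{\left(Z \right)} = 0$ ($V{\left(Z \right)} = - \frac{Z - Z}{9} = \left(- \frac{1}{9}\right) 0 = 0$)
$k{\left(E \right)} = 4 E$
$l{\left(g \right)} = 0$ ($l{\left(g \right)} = - \frac{5}{g + g} 0 = - \frac{5}{2 g} 0 = 0$)
$l{\left(121 \right)} + k{\left(G \right)} = 0 + 4 \left(-55\right) = 0 - 220 = -220$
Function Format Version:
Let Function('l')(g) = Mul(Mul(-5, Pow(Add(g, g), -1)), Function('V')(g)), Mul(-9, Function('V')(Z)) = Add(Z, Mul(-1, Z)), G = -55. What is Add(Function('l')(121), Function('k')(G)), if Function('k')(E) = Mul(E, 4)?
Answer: -220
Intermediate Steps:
Function('V')(Z) = 0 (Function('V')(Z) = Mul(Rational(-1, 9), Add(Z, Mul(-1, Z))) = Mul(Rational(-1, 9), 0) = 0)
Function('k')(E) = Mul(4, E)
Function('l')(g) = 0 (Function('l')(g) = Mul(Mul(-5, Pow(Add(g, g), -1)), 0) = Mul(Mul(-5, Pow(Mul(2, g), -1)), 0) = Mul(Mul(-5, Mul(Rational(1, 2), Pow(g, -1))), 0) = Mul(Mul(Rational(-5, 2), Pow(g, -1)), 0) = 0)
Add(Function('l')(121), Function('k')(G)) = Add(0, Mul(4, -55)) = Add(0, -220) = -220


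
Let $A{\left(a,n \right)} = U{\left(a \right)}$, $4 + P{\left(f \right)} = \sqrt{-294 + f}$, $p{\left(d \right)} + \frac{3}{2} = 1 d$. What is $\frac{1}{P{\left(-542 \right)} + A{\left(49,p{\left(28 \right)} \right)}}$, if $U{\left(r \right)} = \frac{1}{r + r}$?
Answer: $- \frac{38318}{8181825} - \frac{19208 i \sqrt{209}}{8181825} \approx -0.0046833 - 0.033939 i$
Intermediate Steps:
$p{\left(d \right)} = - \frac{3}{2} + d$ ($p{\left(d \right)} = - \frac{3}{2} + 1 d = - \frac{3}{2} + d$)
$U{\left(r \right)} = \frac{1}{2 r}$
$P{\left(f \right)} = -4 + \sqrt{-294 + f}$
$A{\left(a,n \right)} = \frac{1}{2 a}$
$\frac{1}{P{\left(-542 \right)} + A{\left(49,p{\left(28 \right)} \right)}} = \frac{1}{\left(-4 + \sqrt{-294 - 542}\right) + \frac{1}{2 \cdot 49}} = \frac{1}{\left(-4 + \sqrt{-836}\right) + \frac{1}{2} \cdot \frac{1}{49}} = \frac{1}{\left(-4 + 2 i \sqrt{209}\right) + \frac{1}{98}} = \frac{1}{- \frac{391}{98} + 2 i \sqrt{209}}$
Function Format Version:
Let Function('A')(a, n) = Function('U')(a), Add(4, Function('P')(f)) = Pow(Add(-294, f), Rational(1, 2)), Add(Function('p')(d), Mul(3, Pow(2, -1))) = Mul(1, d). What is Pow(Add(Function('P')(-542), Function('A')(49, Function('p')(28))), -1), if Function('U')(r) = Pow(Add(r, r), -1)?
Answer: Add(Rational(-38318, 8181825), Mul(Rational(-19208, 8181825), I, Pow(209, Rational(1, 2)))) ≈ Add(-0.0046833, Mul(-0.033939, I))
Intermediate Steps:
Function('p')(d) = Add(Rational(-3, 2), d) (Function('p')(d) = Add(Rational(-3, 2), Mul(1, d)) = Add(Rational(-3, 2), d))
Function('U')(r) = Mul(Rational(1, 2), Pow(r, -1)) (Function('U')(r) = Pow(Mul(2, r), -1) = Mul(Rational(1, 2), Pow(r, -1)))
Function('P')(f) = Add(-4, Pow(Add(-294, f), Rational(1, 2)))
Function('A')(a, n) = Mul(Rational(1, 2), Pow(a, -1))
Pow(Add(Function('P')(-542), Function('A')(49, Function('p')(28))), -1) = Pow(Add(Add(-4, Pow(Add(-294, -542), Rational(1, 2))), Mul(Rational(1, 2), Pow(49, -1))), -1) = Pow(Add(Add(-4, Pow(-836, Rational(1, 2))), Mul(Rational(1, 2), Rational(1, 49))), -1) = Pow(Add(Add(-4, Mul(2, I, Pow(209, Rational(1, 2)))), Rational(1, 98)), -1) = Pow(Add(Rational(-391, 98), Mul(2, I, Pow(209, Rational(1, 2)))), -1)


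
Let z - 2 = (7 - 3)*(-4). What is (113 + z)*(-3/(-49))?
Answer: 297/49 ≈ 6.0612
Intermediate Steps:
z = -14 (z = 2 + (7 - 3)*(-4) = 2 + 4*(-4) = 2 - 16 = -14)
(113 + z)*(-3/(-49)) = (113 - 14)*(-3/(-49)) = 99*(-3*(-1/49)) = 99*(3/49) = 297/49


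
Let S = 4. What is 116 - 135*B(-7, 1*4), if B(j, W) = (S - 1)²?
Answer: -1099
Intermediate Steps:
B(j, W) = 9 (B(j, W) = (4 - 1)² = 3² = 9)
116 - 135*B(-7, 1*4) = 116 - 135*9 = 116 - 1215 = -1099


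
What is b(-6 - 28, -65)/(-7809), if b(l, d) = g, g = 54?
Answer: -18/2603 ≈ -0.0069151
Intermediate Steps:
b(l, d) = 54
b(-6 - 28, -65)/(-7809) = 54/(-7809) = 54*(-1/7809) = -18/2603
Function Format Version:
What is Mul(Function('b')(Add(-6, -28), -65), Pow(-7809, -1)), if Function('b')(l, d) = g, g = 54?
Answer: Rational(-18, 2603) ≈ -0.0069151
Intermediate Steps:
Function('b')(l, d) = 54
Mul(Function('b')(Add(-6, -28), -65), Pow(-7809, -1)) = Mul(54, Pow(-7809, -1)) = Mul(54, Rational(-1, 7809)) = Rational(-18, 2603)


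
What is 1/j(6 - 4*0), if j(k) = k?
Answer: ⅙ ≈ 0.16667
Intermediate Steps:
1/j(6 - 4*0) = 1/(6 - 4*0) = 1/(6 + 0) = 1/6 = ⅙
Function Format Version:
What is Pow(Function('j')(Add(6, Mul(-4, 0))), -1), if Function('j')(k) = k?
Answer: Rational(1, 6) ≈ 0.16667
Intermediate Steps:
Pow(Function('j')(Add(6, Mul(-4, 0))), -1) = Pow(Add(6, Mul(-4, 0)), -1) = Pow(Add(6, 0), -1) = Pow(6, -1) = Rational(1, 6)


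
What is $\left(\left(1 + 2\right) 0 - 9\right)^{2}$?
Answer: $81$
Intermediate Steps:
$\left(\left(1 + 2\right) 0 - 9\right)^{2} = \left(3 \cdot 0 - 9\right)^{2} = \left(0 - 9\right)^{2} = \left(-9\right)^{2} = 81$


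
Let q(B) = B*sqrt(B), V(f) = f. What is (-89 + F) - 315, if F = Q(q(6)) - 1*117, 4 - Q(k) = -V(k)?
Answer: -517 + 6*sqrt(6) ≈ -502.30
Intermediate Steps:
q(B) = B**(3/2)
Q(k) = 4 + k (Q(k) = 4 - (-1)*k = 4 + k)
F = -113 + 6*sqrt(6) (F = (4 + 6**(3/2)) - 1*117 = (4 + 6*sqrt(6)) - 117 = -113 + 6*sqrt(6) ≈ -98.303)
(-89 + F) - 315 = (-89 + (-113 + 6*sqrt(6))) - 315 = (-202 + 6*sqrt(6)) - 315 = -517 + 6*sqrt(6)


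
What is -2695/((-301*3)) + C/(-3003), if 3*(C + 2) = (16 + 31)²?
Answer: 1061426/387387 ≈ 2.7400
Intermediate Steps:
C = 2203/3 (C = -2 + (16 + 31)²/3 = -2 + (⅓)*47² = -2 + (⅓)*2209 = -2 + 2209/3 = 2203/3 ≈ 734.33)
-2695/((-301*3)) + C/(-3003) = -2695/((-301*3)) + (2203/3)/(-3003) = -2695/(-903) + (2203/3)*(-1/3003) = -2695*(-1/903) - 2203/9009 = 385/129 - 2203/9009 = 1061426/387387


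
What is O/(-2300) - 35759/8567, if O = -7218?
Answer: -10204547/9852050 ≈ -1.0358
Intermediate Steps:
O/(-2300) - 35759/8567 = -7218/(-2300) - 35759/8567 = -7218*(-1/2300) - 35759*1/8567 = 3609/1150 - 35759/8567 = -10204547/9852050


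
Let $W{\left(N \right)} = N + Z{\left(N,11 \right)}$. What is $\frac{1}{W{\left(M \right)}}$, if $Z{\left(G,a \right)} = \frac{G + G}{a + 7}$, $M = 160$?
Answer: $\frac{9}{1600} \approx 0.005625$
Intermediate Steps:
$Z{\left(G,a \right)} = \frac{2 G}{7 + a}$
$W{\left(N \right)} = \frac{10 N}{9}$ ($W{\left(N \right)} = N + \frac{2 N}{7 + 11} = N + \frac{2 N}{18} = N + 2 N \frac{1}{18} = N + \frac{N}{9} = \frac{10 N}{9}$)
$\frac{1}{W{\left(M \right)}} = \frac{1}{\frac{10}{9} \cdot 160} = \frac{1}{\frac{1600}{9}} = \frac{9}{1600}$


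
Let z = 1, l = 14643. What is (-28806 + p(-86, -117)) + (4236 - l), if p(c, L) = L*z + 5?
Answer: -39325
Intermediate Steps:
p(c, L) = 5 + L (p(c, L) = L*1 + 5 = L + 5 = 5 + L)
(-28806 + p(-86, -117)) + (4236 - l) = (-28806 + (5 - 117)) + (4236 - 1*14643) = (-28806 - 112) + (4236 - 14643) = -28918 - 10407 = -39325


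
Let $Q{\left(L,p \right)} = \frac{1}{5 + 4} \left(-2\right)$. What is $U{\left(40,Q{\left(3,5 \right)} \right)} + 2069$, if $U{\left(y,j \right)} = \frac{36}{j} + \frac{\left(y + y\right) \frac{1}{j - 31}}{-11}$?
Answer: $\frac{5895257}{3091} \approx 1907.2$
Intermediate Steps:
$Q{\left(L,p \right)} = - \frac{2}{9}$ ($Q{\left(L,p \right)} = \frac{1}{9} \left(-2\right) = - \frac{2}{9}$)
$U{\left(y,j \right)} = \frac{36}{j} - \frac{2 y}{11 \left(-31 + j\right)}$ ($U{\left(y,j \right)} = \frac{36}{j} + \frac{2 y}{-31 + j} \left(- \frac{1}{11}\right) = \frac{36}{j} - \frac{2 y}{11 \left(-31 + j\right)}$)
$U{\left(40,Q{\left(3,5 \right)} \right)} + 2069 = \frac{2 \left(-6138 + 198 \left(- \frac{2}{9}\right) - \left(- \frac{2}{9}\right) 40\right)}{11 \left(- \frac{2}{9}\right) \left(-31 - \frac{2}{9}\right)} + 2069 = \frac{2}{11} \left(- \frac{9}{2}\right) \frac{1}{- \frac{281}{9}} \left(-6138 - 44 + \frac{80}{9}\right) + 2069 = \frac{2}{11} \left(- \frac{9}{2}\right) \left(- \frac{9}{281}\right) \left(- \frac{55558}{9}\right) + 2069 = - \frac{500022}{3091} + 2069 = \frac{5895257}{3091}$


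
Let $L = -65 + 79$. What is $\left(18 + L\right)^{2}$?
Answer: $1024$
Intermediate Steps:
$L = 14$
$\left(18 + L\right)^{2} = \left(18 + 14\right)^{2} = 32^{2} = 1024$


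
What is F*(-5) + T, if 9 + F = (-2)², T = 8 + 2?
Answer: 35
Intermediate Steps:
T = 10
F = -5 (F = -9 + (-2)² = -9 + 4 = -5)
F*(-5) + T = -5*(-5) + 10 = 25 + 10 = 35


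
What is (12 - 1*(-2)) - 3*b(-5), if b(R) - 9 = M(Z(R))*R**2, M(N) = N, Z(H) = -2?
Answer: 137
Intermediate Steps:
b(R) = 9 - 2*R**2
(12 - 1*(-2)) - 3*b(-5) = (12 - 1*(-2)) - 3*(9 - 2*(-5)**2) = (12 + 2) - 3*(9 - 2*25) = 14 - 3*(9 - 50) = 14 - 3*(-41) = 14 + 123 = 137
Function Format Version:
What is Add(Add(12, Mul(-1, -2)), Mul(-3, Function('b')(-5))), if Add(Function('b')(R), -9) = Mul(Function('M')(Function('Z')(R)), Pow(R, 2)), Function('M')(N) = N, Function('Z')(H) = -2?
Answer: 137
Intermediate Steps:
Function('b')(R) = Add(9, Mul(-2, Pow(R, 2)))
Add(Add(12, Mul(-1, -2)), Mul(-3, Function('b')(-5))) = Add(Add(12, Mul(-1, -2)), Mul(-3, Add(9, Mul(-2, Pow(-5, 2))))) = Add(Add(12, 2), Mul(-3, Add(9, Mul(-2, 25)))) = Add(14, Mul(-3, Add(9, -50))) = Add(14, Mul(-3, -41)) = Add(14, 123) = 137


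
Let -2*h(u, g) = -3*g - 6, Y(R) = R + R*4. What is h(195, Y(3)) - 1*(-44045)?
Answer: 88141/2 ≈ 44071.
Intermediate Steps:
Y(R) = 5*R (Y(R) = R + 4*R = 5*R)
h(u, g) = 3 + 3*g/2 (h(u, g) = -(-3*g - 6)/2 = -(-6 - 3*g)/2 = 3 + 3*g/2)
h(195, Y(3)) - 1*(-44045) = (3 + 3*(5*3)/2) - 1*(-44045) = (3 + (3/2)*15) + 44045 = (3 + 45/2) + 44045 = 51/2 + 44045 = 88141/2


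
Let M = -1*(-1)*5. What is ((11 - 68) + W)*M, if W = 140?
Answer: 415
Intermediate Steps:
M = 5 (M = 1*5 = 5)
((11 - 68) + W)*M = ((11 - 68) + 140)*5 = (-57 + 140)*5 = 83*5 = 415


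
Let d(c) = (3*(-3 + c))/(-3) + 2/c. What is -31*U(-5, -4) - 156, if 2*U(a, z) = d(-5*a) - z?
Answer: 3044/25 ≈ 121.76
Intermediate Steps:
d(c) = 3 - c + 2/c (d(c) = (-9 + 3*c)*(-1/3) + 2/c = (3 - c) + 2/c = 3 - c + 2/c)
U(a, z) = 3/2 - z/2 - 1/(5*a) + 5*a/2 (U(a, z) = ((3 - (-5)*a + 2/((-5*a))) - z)/2 = ((3 + 5*a + 2*(-1/(5*a))) - z)/2 = ((3 + 5*a - 2/(5*a)) - z)/2 = (3 - z + 5*a - 2/(5*a))/2 = 3/2 - z/2 - 1/(5*a) + 5*a/2)
-31*U(-5, -4) - 156 = -31*(-2 + 5*(-5)*(3 - 1*(-4) + 5*(-5)))/(10*(-5)) - 156 = -31*(-1)*(-2 + 5*(-5)*(3 + 4 - 25))/(10*5) - 156 = -31*(-1)*(-2 + 5*(-5)*(-18))/(10*5) - 156 = -31*(-1)*(-2 + 450)/(10*5) - 156 = -31*(-1)*448/(10*5) - 156 = -31*(-224/25) - 156 = 6944/25 - 156 = 3044/25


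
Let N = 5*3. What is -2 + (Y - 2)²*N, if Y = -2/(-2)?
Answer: 13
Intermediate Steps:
N = 15
Y = 1 (Y = -2*(-½) = 1)
-2 + (Y - 2)²*N = -2 + (1 - 2)²*15 = -2 + (-1)²*15 = -2 + 1*15 = -2 + 15 = 13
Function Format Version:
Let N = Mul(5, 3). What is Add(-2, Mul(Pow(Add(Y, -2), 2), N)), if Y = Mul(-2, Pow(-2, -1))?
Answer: 13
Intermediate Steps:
N = 15
Y = 1 (Y = Mul(-2, Rational(-1, 2)) = 1)
Add(-2, Mul(Pow(Add(Y, -2), 2), N)) = Add(-2, Mul(Pow(Add(1, -2), 2), 15)) = Add(-2, Mul(Pow(-1, 2), 15)) = Add(-2, Mul(1, 15)) = Add(-2, 15) = 13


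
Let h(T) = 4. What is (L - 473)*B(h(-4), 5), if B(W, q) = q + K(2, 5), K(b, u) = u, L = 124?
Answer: -3490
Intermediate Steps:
B(W, q) = 5 + q (B(W, q) = q + 5 = 5 + q)
(L - 473)*B(h(-4), 5) = (124 - 473)*(5 + 5) = -349*10 = -3490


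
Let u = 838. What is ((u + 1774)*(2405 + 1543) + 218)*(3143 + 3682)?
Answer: 70382089050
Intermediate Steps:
((u + 1774)*(2405 + 1543) + 218)*(3143 + 3682) = ((838 + 1774)*(2405 + 1543) + 218)*(3143 + 3682) = (2612*3948 + 218)*6825 = (10312176 + 218)*6825 = 10312394*6825 = 70382089050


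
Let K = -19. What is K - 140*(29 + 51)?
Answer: -11219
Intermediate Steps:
K - 140*(29 + 51) = -19 - 140*(29 + 51) = -19 - 140*80 = -19 - 11200 = -11219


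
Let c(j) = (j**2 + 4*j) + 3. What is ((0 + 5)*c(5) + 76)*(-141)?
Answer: -44556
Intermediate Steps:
c(j) = 3 + j**2 + 4*j
((0 + 5)*c(5) + 76)*(-141) = ((0 + 5)*(3 + 5**2 + 4*5) + 76)*(-141) = (5*(3 + 25 + 20) + 76)*(-141) = (5*48 + 76)*(-141) = (240 + 76)*(-141) = 316*(-141) = -44556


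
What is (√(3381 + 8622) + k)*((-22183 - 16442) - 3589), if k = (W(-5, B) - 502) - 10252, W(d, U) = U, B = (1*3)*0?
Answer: 453969356 - 42214*√12003 ≈ 4.4934e+8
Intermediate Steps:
B = 0 (B = 3*0 = 0)
k = -10754 (k = (0 - 502) - 10252 = -502 - 10252 = -10754)
(√(3381 + 8622) + k)*((-22183 - 16442) - 3589) = (√(3381 + 8622) - 10754)*((-22183 - 16442) - 3589) = (√12003 - 10754)*(-38625 - 3589) = (-10754 + √12003)*(-42214) = 453969356 - 42214*√12003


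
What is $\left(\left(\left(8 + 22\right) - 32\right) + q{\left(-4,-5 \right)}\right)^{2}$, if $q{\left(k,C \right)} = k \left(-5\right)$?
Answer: $324$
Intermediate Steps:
$q{\left(k,C \right)} = - 5 k$
$\left(\left(\left(8 + 22\right) - 32\right) + q{\left(-4,-5 \right)}\right)^{2} = \left(\left(\left(8 + 22\right) - 32\right) - -20\right)^{2} = \left(\left(30 - 32\right) + 20\right)^{2} = \left(-2 + 20\right)^{2} = 18^{2} = 324$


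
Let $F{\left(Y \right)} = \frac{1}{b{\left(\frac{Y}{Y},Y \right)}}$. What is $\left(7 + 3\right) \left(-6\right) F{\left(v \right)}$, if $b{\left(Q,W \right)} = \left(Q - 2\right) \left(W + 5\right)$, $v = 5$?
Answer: $6$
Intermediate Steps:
$b{\left(Q,W \right)} = \left(-2 + Q\right) \left(5 + W\right)$
$F{\left(Y \right)} = \frac{1}{-5 - Y}$ ($F{\left(Y \right)} = \frac{1}{-10 - 2 Y + 5 \frac{Y}{Y} + \frac{Y}{Y} Y} = \frac{1}{-10 - 2 Y + 5 \cdot 1 + 1 Y} = \frac{1}{-10 - 2 Y + 5 + Y} = \frac{1}{-5 - Y}$)
$\left(7 + 3\right) \left(-6\right) F{\left(v \right)} = \left(7 + 3\right) \left(-6\right) \left(- \frac{1}{5 + 5}\right) = 10 \left(-6\right) \left(- \frac{1}{10}\right) = - 60 \left(\left(-1\right) \frac{1}{10}\right) = \left(-60\right) \left(- \frac{1}{10}\right) = 6$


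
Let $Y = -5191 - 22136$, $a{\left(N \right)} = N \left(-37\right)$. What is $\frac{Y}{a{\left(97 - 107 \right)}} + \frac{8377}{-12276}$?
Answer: $- \frac{169282871}{2271060} \approx -74.539$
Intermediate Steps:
$a{\left(N \right)} = - 37 N$
$Y = -27327$
$\frac{Y}{a{\left(97 - 107 \right)}} + \frac{8377}{-12276} = - \frac{27327}{\left(-37\right) \left(97 - 107\right)} + \frac{8377}{-12276} = - \frac{27327}{\left(-37\right) \left(97 - 107\right)} + 8377 \left(- \frac{1}{12276}\right) = - \frac{27327}{\left(-37\right) \left(-10\right)} - \frac{8377}{12276} = - \frac{27327}{370} - \frac{8377}{12276} = - \frac{169282871}{2271060}$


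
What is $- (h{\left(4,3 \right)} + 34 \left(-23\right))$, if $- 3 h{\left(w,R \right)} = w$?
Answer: $\frac{2350}{3} \approx 783.33$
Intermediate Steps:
$h{\left(w,R \right)} = - \frac{w}{3}$
$- (h{\left(4,3 \right)} + 34 \left(-23\right)) = - (\left(- \frac{1}{3}\right) 4 + 34 \left(-23\right)) = - (- \frac{4}{3} - 782) = \left(-1\right) \left(- \frac{2350}{3}\right) = \frac{2350}{3}$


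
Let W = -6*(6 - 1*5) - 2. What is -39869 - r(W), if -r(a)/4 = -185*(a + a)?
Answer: -28029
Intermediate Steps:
W = -8 (W = -6*(6 - 5) - 2 = -6*1 - 2 = -6 - 2 = -8)
r(a) = 1480*a (r(a) = -(-740)*(a + a) = -(-740)*2*a = -(-1480)*a = 1480*a)
-39869 - r(W) = -39869 - 1480*(-8) = -39869 - 1*(-11840) = -39869 + 11840 = -28029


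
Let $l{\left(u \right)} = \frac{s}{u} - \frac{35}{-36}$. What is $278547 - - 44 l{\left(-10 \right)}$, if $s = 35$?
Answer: $\frac{2505922}{9} \approx 2.7844 \cdot 10^{5}$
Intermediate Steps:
$l{\left(u \right)} = \frac{35}{36} + \frac{35}{u}$ ($l{\left(u \right)} = \frac{35}{u} - \frac{35}{-36} = \frac{35}{u} - - \frac{35}{36} = \frac{35}{u} + \frac{35}{36} = \frac{35}{36} + \frac{35}{u}$)
$278547 - - 44 l{\left(-10 \right)} = 278547 - - 44 \left(\frac{35}{36} + \frac{35}{-10}\right) = 278547 - - 44 \left(\frac{35}{36} + 35 \left(- \frac{1}{10}\right)\right) = 278547 - - 44 \left(\frac{35}{36} - \frac{7}{2}\right) = 278547 - \left(-44\right) \left(- \frac{91}{36}\right) = 278547 - \frac{1001}{9} = \frac{2505922}{9}$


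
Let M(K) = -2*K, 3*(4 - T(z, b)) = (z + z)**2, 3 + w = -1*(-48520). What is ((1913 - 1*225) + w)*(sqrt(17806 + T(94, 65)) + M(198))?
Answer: -19881180 + 16735*sqrt(54258) ≈ -1.5983e+7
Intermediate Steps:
w = 48517 (w = -3 - 1*(-48520) = -3 + 48520 = 48517)
T(z, b) = 4 - 4*z**2/3 (T(z, b) = 4 - (z + z)**2/3 = 4 - 4*z**2/3)
((1913 - 1*225) + w)*(sqrt(17806 + T(94, 65)) + M(198)) = ((1913 - 1*225) + 48517)*(sqrt(17806 + (4 - 4/3*94**2)) - 2*198) = ((1913 - 225) + 48517)*(sqrt(17806 + (4 - 4/3*8836)) - 396) = (1688 + 48517)*(sqrt(17806 + (4 - 35344/3)) - 396) = 50205*(sqrt(17806 - 35332/3) - 396) = 50205*(sqrt(18086/3) - 396) = 50205*(sqrt(54258)/3 - 396) = 50205*(-396 + sqrt(54258)/3) = -19881180 + 16735*sqrt(54258)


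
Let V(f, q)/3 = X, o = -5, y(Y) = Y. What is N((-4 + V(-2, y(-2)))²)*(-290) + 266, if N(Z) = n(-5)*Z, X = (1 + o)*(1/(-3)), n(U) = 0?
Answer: 266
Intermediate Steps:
X = 4/3 (X = (1 - 5)*(1/(-3)) = -4*(-1)/3 = -4*(-⅓) = 4/3 ≈ 1.3333)
V(f, q) = 4 (V(f, q) = 3*(4/3) = 4)
N(Z) = 0 (N(Z) = 0*Z = 0)
N((-4 + V(-2, y(-2)))²)*(-290) + 266 = 0*(-290) + 266 = 0 + 266 = 266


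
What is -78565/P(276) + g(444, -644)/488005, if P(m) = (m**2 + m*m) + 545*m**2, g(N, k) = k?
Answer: -9310639999/2904903582480 ≈ -0.0032051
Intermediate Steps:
P(m) = 547*m**2 (P(m) = (m**2 + m**2) + 545*m**2 = 2*m**2 + 545*m**2 = 547*m**2)
-78565/P(276) + g(444, -644)/488005 = -78565/(547*276**2) - 644/488005 = -78565/(547*76176) - 644*1/488005 = -78565/41668272 - 92/69715 = -9310639999/2904903582480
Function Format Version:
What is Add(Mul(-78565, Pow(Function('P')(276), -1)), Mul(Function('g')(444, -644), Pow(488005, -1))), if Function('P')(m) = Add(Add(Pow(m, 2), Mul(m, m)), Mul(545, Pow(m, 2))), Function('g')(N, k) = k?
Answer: Rational(-9310639999, 2904903582480) ≈ -0.0032051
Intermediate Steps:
Function('P')(m) = Mul(547, Pow(m, 2)) (Function('P')(m) = Add(Add(Pow(m, 2), Pow(m, 2)), Mul(545, Pow(m, 2))) = Add(Mul(2, Pow(m, 2)), Mul(545, Pow(m, 2))) = Mul(547, Pow(m, 2)))
Add(Mul(-78565, Pow(Function('P')(276), -1)), Mul(Function('g')(444, -644), Pow(488005, -1))) = Add(Mul(-78565, Pow(Mul(547, Pow(276, 2)), -1)), Mul(-644, Pow(488005, -1))) = Add(Mul(-78565, Pow(Mul(547, 76176), -1)), Mul(-644, Rational(1, 488005))) = Add(Mul(-78565, Pow(41668272, -1)), Rational(-92, 69715)) = Add(Mul(-78565, Rational(1, 41668272)), Rational(-92, 69715)) = Add(Rational(-78565, 41668272), Rational(-92, 69715)) = Rational(-9310639999, 2904903582480)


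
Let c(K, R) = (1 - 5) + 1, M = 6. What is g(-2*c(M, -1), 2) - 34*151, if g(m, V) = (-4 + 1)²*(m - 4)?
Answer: -5116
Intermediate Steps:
c(K, R) = -3 (c(K, R) = -4 + 1 = -3)
g(m, V) = -36 + 9*m (g(m, V) = (-3)²*(-4 + m) = 9*(-4 + m) = -36 + 9*m)
g(-2*c(M, -1), 2) - 34*151 = (-36 + 9*(-2*(-3))) - 34*151 = (-36 + 9*6) - 5134 = (-36 + 54) - 5134 = 18 - 5134 = -5116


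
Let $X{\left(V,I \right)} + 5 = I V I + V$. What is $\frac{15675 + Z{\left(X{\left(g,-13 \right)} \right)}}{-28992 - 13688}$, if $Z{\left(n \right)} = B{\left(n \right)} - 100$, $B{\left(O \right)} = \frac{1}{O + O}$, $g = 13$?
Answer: $- \frac{68685751}{188218800} \approx -0.36492$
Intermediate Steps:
$X{\left(V,I \right)} = -5 + V + V I^{2}$ ($X{\left(V,I \right)} = -5 + \left(I V I + V\right) = -5 + \left(V I^{2} + V\right) = -5 + \left(V + V I^{2}\right) = -5 + V + V I^{2}$)
$B{\left(O \right)} = \frac{1}{2 O}$
$Z{\left(n \right)} = -100 + \frac{1}{2 n}$ ($Z{\left(n \right)} = \frac{1}{2 n} - 100 = -100 + \frac{1}{2 n}$)
$\frac{15675 + Z{\left(X{\left(g,-13 \right)} \right)}}{-28992 - 13688} = \frac{15675 - \left(100 - \frac{1}{2 \left(-5 + 13 + 13 \left(-13\right)^{2}\right)}\right)}{-28992 - 13688} = \frac{15675 - \left(100 - \frac{1}{2 \left(-5 + 13 + 13 \cdot 169\right)}\right)}{-42680} = \left(15675 - \left(100 - \frac{1}{2 \left(-5 + 13 + 2197\right)}\right)\right) \left(- \frac{1}{42680}\right) = \left(15675 - \left(100 - \frac{1}{2 \cdot 2205}\right)\right) \left(- \frac{1}{42680}\right) = \left(15675 + \left(-100 + \frac{1}{2} \cdot \frac{1}{2205}\right)\right) \left(- \frac{1}{42680}\right) = \left(15675 + \left(-100 + \frac{1}{4410}\right)\right) \left(- \frac{1}{42680}\right) = \left(15675 - \frac{440999}{4410}\right) \left(- \frac{1}{42680}\right) = \frac{68685751}{4410} \left(- \frac{1}{42680}\right) = - \frac{68685751}{188218800}$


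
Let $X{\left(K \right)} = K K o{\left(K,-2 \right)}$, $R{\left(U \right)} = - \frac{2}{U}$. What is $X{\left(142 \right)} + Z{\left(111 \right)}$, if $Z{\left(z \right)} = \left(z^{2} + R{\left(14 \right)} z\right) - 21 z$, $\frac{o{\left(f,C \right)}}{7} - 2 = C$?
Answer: $\frac{69819}{7} \approx 9974.1$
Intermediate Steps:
$o{\left(f,C \right)} = 14 + 7 C$
$X{\left(K \right)} = 0$ ($X{\left(K \right)} = K K \left(14 + 7 \left(-2\right)\right) = K^{2} \left(14 - 14\right) = K^{2} \cdot 0 = 0$)
$Z{\left(z \right)} = z^{2} - \frac{148 z}{7}$ ($Z{\left(z \right)} = \left(z^{2} + - \frac{2}{14} z\right) - 21 z = \left(z^{2} + \left(-2\right) \frac{1}{14} z\right) - 21 z = \left(z^{2} - \frac{z}{7}\right) - 21 z = z^{2} - \frac{148 z}{7}$)
$X{\left(142 \right)} + Z{\left(111 \right)} = 0 + \frac{1}{7} \cdot 111 \left(-148 + 7 \cdot 111\right) = 0 + \frac{1}{7} \cdot 111 \left(-148 + 777\right) = 0 + \frac{1}{7} \cdot 111 \cdot 629 = 0 + \frac{69819}{7} = \frac{69819}{7}$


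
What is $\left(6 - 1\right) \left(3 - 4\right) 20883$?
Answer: $-104415$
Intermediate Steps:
$\left(6 - 1\right) \left(3 - 4\right) 20883 = 5 \left(-1\right) 20883 = \left(-5\right) 20883 = -104415$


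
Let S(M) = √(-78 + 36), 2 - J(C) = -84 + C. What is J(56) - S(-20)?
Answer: 30 - I*√42 ≈ 30.0 - 6.4807*I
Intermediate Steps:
J(C) = 86 - C (J(C) = 2 - (-84 + C) = 2 + (84 - C) = 86 - C)
S(M) = I*√42 (S(M) = √(-42) = I*√42)
J(56) - S(-20) = (86 - 1*56) - I*√42 = (86 - 56) - I*√42 = 30 - I*√42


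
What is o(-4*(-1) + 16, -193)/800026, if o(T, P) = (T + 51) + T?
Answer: 91/800026 ≈ 0.00011375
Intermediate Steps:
o(T, P) = 51 + 2*T (o(T, P) = (51 + T) + T = 51 + 2*T)
o(-4*(-1) + 16, -193)/800026 = (51 + 2*(-4*(-1) + 16))/800026 = (51 + 2*(4 + 16))*(1/800026) = (51 + 2*20)*(1/800026) = (51 + 40)*(1/800026) = 91*(1/800026) = 91/800026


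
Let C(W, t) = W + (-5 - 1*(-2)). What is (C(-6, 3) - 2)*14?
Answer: -154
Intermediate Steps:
C(W, t) = -3 + W (C(W, t) = W + (-5 + 2) = W - 3 = -3 + W)
(C(-6, 3) - 2)*14 = ((-3 - 6) - 2)*14 = (-9 - 2)*14 = -11*14 = -154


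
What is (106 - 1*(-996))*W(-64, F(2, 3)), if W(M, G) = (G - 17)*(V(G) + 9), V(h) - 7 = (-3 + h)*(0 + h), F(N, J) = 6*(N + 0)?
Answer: -683240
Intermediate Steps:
F(N, J) = 6*N
V(h) = 7 + h*(-3 + h) (V(h) = 7 + (-3 + h)*(0 + h) = 7 + (-3 + h)*h = 7 + h*(-3 + h))
W(M, G) = (-17 + G)*(16 + G² - 3*G) (W(M, G) = (G - 17)*((7 + G² - 3*G) + 9) = (-17 + G)*(16 + G² - 3*G))
(106 - 1*(-996))*W(-64, F(2, 3)) = (106 - 1*(-996))*(-272 + (6*2)³ - 20*(6*2)² + 67*(6*2)) = (106 + 996)*(-272 + 12³ - 20*12² + 67*12) = 1102*(-272 + 1728 - 20*144 + 804) = 1102*(-272 + 1728 - 2880 + 804) = 1102*(-620) = -683240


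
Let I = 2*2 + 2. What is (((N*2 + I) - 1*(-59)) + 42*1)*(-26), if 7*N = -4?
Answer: -19266/7 ≈ -2752.3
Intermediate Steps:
N = -4/7 (N = (⅐)*(-4) = -4/7 ≈ -0.57143)
I = 6 (I = 4 + 2 = 6)
(((N*2 + I) - 1*(-59)) + 42*1)*(-26) = (((-4/7*2 + 6) - 1*(-59)) + 42*1)*(-26) = (((-8/7 + 6) + 59) + 42)*(-26) = ((34/7 + 59) + 42)*(-26) = (447/7 + 42)*(-26) = (741/7)*(-26) = -19266/7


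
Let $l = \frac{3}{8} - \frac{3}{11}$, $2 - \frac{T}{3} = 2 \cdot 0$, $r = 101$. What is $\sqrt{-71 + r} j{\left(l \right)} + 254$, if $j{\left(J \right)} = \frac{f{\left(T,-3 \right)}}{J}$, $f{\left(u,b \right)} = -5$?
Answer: $254 - \frac{440 \sqrt{30}}{9} \approx -13.775$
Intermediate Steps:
$T = 6$ ($T = 6 - 3 \cdot 2 \cdot 0 = 6 - 0 = 6 + 0 = 6$)
$l = \frac{9}{88}$ ($l = 3 \cdot \frac{1}{8} - \frac{3}{11} = \frac{3}{8} - \frac{3}{11} = \frac{9}{88} \approx 0.10227$)
$j{\left(J \right)} = - \frac{5}{J}$
$\sqrt{-71 + r} j{\left(l \right)} + 254 = \sqrt{-71 + 101} \left(- \frac{5}{\frac{9}{88}}\right) + 254 = \sqrt{30} \left(\left(-5\right) \frac{88}{9}\right) + 254 = \sqrt{30} \left(- \frac{440}{9}\right) + 254 = - \frac{440 \sqrt{30}}{9} + 254 = 254 - \frac{440 \sqrt{30}}{9}$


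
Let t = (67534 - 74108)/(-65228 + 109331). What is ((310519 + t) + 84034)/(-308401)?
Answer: -17400964385/13601409303 ≈ -1.2794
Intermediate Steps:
t = -6574/44103 ≈ -0.14906
((310519 + t) + 84034)/(-308401) = ((310519 - 6574/44103) + 84034)/(-308401) = (13694812883/44103 + 84034)*(-1/308401) = (17400964385/44103)*(-1/308401) = -17400964385/13601409303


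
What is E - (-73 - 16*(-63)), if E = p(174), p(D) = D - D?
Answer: -935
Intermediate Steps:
p(D) = 0
E = 0
E - (-73 - 16*(-63)) = 0 - (-73 - 16*(-63)) = 0 - (-73 + 1008) = 0 - 1*935 = 0 - 935 = -935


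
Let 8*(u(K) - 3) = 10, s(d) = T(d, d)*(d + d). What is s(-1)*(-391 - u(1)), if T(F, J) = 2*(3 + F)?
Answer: 3162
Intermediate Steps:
T(F, J) = 6 + 2*F
s(d) = 2*d*(6 + 2*d) (s(d) = (6 + 2*d)*(d + d) = (6 + 2*d)*(2*d) = 2*d*(6 + 2*d))
u(K) = 17/4 (u(K) = 3 + (1/8)*10 = 3 + 5/4 = 17/4)
s(-1)*(-391 - u(1)) = (4*(-1)*(3 - 1))*(-391 - 1*17/4) = (4*(-1)*2)*(-391 - 17/4) = -8*(-1581/4) = 3162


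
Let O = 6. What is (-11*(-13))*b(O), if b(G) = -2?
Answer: -286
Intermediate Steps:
(-11*(-13))*b(O) = -11*(-13)*(-2) = 143*(-2) = -286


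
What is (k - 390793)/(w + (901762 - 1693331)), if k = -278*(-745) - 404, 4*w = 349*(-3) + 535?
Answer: 184087/791697 ≈ 0.23252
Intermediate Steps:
w = -128 (w = (349*(-3) + 535)/4 = (-1047 + 535)/4 = (1/4)*(-512) = -128)
k = 206706 (k = 207110 - 404 = 206706)
(k - 390793)/(w + (901762 - 1693331)) = (206706 - 390793)/(-128 + (901762 - 1693331)) = -184087/(-128 - 791569) = -184087/(-791697) = -184087*(-1/791697) = 184087/791697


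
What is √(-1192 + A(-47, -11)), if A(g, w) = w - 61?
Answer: 4*I*√79 ≈ 35.553*I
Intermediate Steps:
A(g, w) = -61 + w
√(-1192 + A(-47, -11)) = √(-1192 + (-61 - 11)) = √(-1192 - 72) = √(-1264) = 4*I*√79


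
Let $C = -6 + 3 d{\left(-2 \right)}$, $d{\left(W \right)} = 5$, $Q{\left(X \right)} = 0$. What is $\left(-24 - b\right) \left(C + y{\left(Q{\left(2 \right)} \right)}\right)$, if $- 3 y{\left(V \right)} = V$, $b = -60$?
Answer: $324$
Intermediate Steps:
$y{\left(V \right)} = - \frac{V}{3}$
$C = 9$ ($C = -6 + 3 \cdot 5 = -6 + 15 = 9$)
$\left(-24 - b\right) \left(C + y{\left(Q{\left(2 \right)} \right)}\right) = \left(-24 - -60\right) \left(9 - 0\right) = \left(-24 + 60\right) \left(9 + 0\right) = 36 \cdot 9 = 324$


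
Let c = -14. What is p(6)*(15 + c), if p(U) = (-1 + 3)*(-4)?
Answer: -8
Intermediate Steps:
p(U) = -8 (p(U) = 2*(-4) = -8)
p(6)*(15 + c) = -8*(15 - 14) = -8*1 = -8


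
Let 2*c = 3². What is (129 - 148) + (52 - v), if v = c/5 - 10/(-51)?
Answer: 16271/510 ≈ 31.904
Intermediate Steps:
c = 9/2 (c = (½)*3² = (½)*9 = 9/2 ≈ 4.5000)
v = 559/510 (v = (9/2)/5 - 10/(-51) = (9/2)*(⅕) - 10*(-1/51) = 9/10 + 10/51 = 559/510 ≈ 1.0961)
(129 - 148) + (52 - v) = (129 - 148) + (52 - 1*559/510) = -19 + (52 - 559/510) = -19 + 25961/510 = 16271/510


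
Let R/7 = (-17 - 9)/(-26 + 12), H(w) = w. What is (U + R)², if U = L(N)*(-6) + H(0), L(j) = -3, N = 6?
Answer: 961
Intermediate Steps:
U = 18 (U = -3*(-6) + 0 = 18 + 0 = 18)
R = 13 (R = 7*((-17 - 9)/(-26 + 12)) = 7*(-26/(-14)) = 7*(-26*(-1/14)) = 7*(13/7) = 13)
(U + R)² = (18 + 13)² = 31² = 961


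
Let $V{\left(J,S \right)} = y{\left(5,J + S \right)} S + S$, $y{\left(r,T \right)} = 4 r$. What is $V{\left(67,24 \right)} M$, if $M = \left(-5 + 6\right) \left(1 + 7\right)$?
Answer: $4032$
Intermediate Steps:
$M = 8$ ($M = 1 \cdot 8 = 8$)
$V{\left(J,S \right)} = 21 S$ ($V{\left(J,S \right)} = 4 \cdot 5 S + S = 20 S + S = 21 S$)
$V{\left(67,24 \right)} M = 21 \cdot 24 \cdot 8 = 504 \cdot 8 = 4032$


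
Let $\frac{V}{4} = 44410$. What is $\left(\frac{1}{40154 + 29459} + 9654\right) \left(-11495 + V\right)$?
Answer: $\frac{111656734263935}{69613} \approx 1.604 \cdot 10^{9}$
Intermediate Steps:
$V = 177640$ ($V = 4 \cdot 44410 = 177640$)
$\left(\frac{1}{40154 + 29459} + 9654\right) \left(-11495 + V\right) = \left(\frac{1}{40154 + 29459} + 9654\right) \left(-11495 + 177640\right) = \left(\frac{1}{69613} + 9654\right) 166145 = \frac{672043903}{69613} \cdot 166145 = \frac{111656734263935}{69613}$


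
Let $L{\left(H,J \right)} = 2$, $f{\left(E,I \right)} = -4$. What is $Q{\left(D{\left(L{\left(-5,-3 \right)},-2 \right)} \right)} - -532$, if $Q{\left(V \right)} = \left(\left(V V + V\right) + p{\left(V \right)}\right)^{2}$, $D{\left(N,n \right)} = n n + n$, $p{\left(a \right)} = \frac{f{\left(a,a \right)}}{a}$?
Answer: $548$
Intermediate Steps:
$p{\left(a \right)} = - \frac{4}{a}$
$D{\left(N,n \right)} = n + n^{2}$ ($D{\left(N,n \right)} = n^{2} + n = n + n^{2}$)
$Q{\left(V \right)} = \left(V + V^{2} - \frac{4}{V}\right)^{2}$ ($Q{\left(V \right)} = \left(\left(V V + V\right) - \frac{4}{V}\right)^{2} = \left(\left(V^{2} + V\right) - \frac{4}{V}\right)^{2} = \left(\left(V + V^{2}\right) - \frac{4}{V}\right)^{2} = \left(V + V^{2} - \frac{4}{V}\right)^{2}$)
$Q{\left(D{\left(L{\left(-5,-3 \right)},-2 \right)} \right)} - -532 = \frac{\left(-4 + \left(- 2 \left(1 - 2\right)\right)^{2} \left(1 - 2 \left(1 - 2\right)\right)\right)^{2}}{4 \left(1 - 2\right)^{2}} - -532 = \frac{\left(-4 + \left(\left(-2\right) \left(-1\right)\right)^{2} \left(1 - -2\right)\right)^{2}}{4} + 532 = \frac{\left(-4 + 2^{2} \left(1 + 2\right)\right)^{2}}{4} + 532 = \frac{\left(-4 + 4 \cdot 3\right)^{2}}{4} + 532 = \frac{\left(-4 + 12\right)^{2}}{4} + 532 = \frac{8^{2}}{4} + 532 = \frac{1}{4} \cdot 64 + 532 = 16 + 532 = 548$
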